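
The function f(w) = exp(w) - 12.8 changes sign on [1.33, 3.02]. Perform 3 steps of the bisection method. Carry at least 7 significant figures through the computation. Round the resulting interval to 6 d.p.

f(1.330000) = -9.018957, f(3.020000) = 7.691292 (opposite signs)
step 1: m = 2.175000, f(m) = -3.997815 < 0 → root in [2.175000, 3.020000]
step 2: m = 2.597500, f(m) = 0.630121 > 0 → root in [2.175000, 2.597500]
step 3: m = 2.386250, f(m) = -1.927355 < 0 → root in [2.386250, 2.597500]

[2.386250, 2.597500]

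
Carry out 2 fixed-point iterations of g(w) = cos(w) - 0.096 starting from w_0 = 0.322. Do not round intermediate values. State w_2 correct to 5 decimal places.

0.56202

w_1 = g(0.322000) = 0.852604
w_2 = g(0.852604) = 0.562024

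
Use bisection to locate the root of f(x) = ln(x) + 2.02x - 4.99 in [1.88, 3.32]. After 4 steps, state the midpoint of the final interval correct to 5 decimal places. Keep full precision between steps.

f(1.880000) = -0.561128, f(3.320000) = 2.916365 (opposite signs)
step 1: m = 2.600000, f(m) = 1.217511 > 0 → root in [1.880000, 2.600000]
step 2: m = 2.240000, f(m) = 0.341276 > 0 → root in [1.880000, 2.240000]
step 3: m = 2.060000, f(m) = -0.106094 < 0 → root in [2.060000, 2.240000]
step 4: m = 2.150000, f(m) = 0.118468 > 0 → root in [2.060000, 2.150000]
Midpoint of [2.060000, 2.150000] = 2.105000

2.10500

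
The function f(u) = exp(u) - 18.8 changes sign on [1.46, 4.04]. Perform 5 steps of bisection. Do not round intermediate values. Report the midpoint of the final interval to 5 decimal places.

f(1.460000) = -14.494040, f(4.040000) = 38.026343 (opposite signs)
step 1: m = 2.750000, f(m) = -3.157368 < 0 → root in [2.750000, 4.040000]
step 2: m = 3.395000, f(m) = 11.014653 > 0 → root in [2.750000, 3.395000]
step 3: m = 3.072500, f(m) = 2.795825 > 0 → root in [2.750000, 3.072500]
step 4: m = 2.911250, f(m) = -0.420241 < 0 → root in [2.911250, 3.072500]
step 5: m = 2.991875, f(m) = 1.123003 > 0 → root in [2.911250, 2.991875]
Midpoint of [2.911250, 2.991875] = 2.951562

2.95156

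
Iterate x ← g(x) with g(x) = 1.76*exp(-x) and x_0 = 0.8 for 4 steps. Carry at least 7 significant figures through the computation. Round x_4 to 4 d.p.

x_1 = g(0.800000) = 0.790819
x_2 = g(0.790819) = 0.798113
x_3 = g(0.798113) = 0.792313
x_4 = g(0.792313) = 0.796922

0.7969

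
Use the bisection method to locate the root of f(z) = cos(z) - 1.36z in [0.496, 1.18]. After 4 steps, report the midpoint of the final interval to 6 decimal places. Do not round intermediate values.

0.602875

f(0.496000) = 0.204933, f(1.180000) = -1.223875 (opposite signs)
step 1: m = 0.838000, f(m) = -0.470729 < 0 → root in [0.496000, 0.838000]
step 2: m = 0.667000, f(m) = -0.121439 < 0 → root in [0.496000, 0.667000]
step 3: m = 0.581500, f(m) = 0.044800 > 0 → root in [0.581500, 0.667000]
step 4: m = 0.624250, f(m) = -0.037578 < 0 → root in [0.581500, 0.624250]
Midpoint of [0.581500, 0.624250] = 0.602875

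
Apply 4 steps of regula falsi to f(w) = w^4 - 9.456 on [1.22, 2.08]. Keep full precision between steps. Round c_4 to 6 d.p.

f(1.220000) = -7.240665, f(2.080000) = 9.261737
step 1: c = 1.597337, f(c) = -2.945917 < 0 → new bracket [1.597337, 2.080000]
step 2: c = 1.713812, f(c) = -0.829138 < 0 → new bracket [1.713812, 2.080000]
step 3: c = 1.743901, f(c) = -0.207165 < 0 → new bracket [1.743901, 2.080000]
step 4: c = 1.751254, f(c) = -0.050181 < 0 → new bracket [1.751254, 2.080000]

1.751254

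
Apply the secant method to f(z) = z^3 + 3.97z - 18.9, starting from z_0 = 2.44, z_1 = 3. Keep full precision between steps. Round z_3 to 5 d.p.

f(z_0) = 5.313584, f(z_1) = 20.010000
z_2 = 3.000000 - (20.010000)·(3.000000 - 2.440000)/(20.010000 - (5.313584)) = 2.237528; f(z_2) = 1.185248
z_3 = 2.237528 - (1.185248)·(2.237528 - 3.000000)/(1.185248 - (20.010000)) = 2.189521; f(z_3) = 0.288976

2.18952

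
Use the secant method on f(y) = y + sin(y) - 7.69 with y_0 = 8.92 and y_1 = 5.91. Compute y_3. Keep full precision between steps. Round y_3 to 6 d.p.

7.105551

Secant update: y_(k+1) = y_k − f(y_k)·(y_k − y_(k-1))/(f(y_k) − f(y_(k-1))).
f(y_0) = 1.713613, f(y_1) = -2.144583
y_2 = 5.910000 - (-2.144583)·(5.910000 - 8.920000)/(-2.144583 - (1.713613)) = 7.583112; f(y_2) = 0.856651
y_3 = 7.583112 - (0.856651)·(7.583112 - 5.910000)/(0.856651 - (-2.144583)) = 7.105551; f(y_3) = 0.148309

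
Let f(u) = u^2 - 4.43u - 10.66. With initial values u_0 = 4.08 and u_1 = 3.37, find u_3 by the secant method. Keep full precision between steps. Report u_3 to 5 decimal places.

5.39661

f(u_0) = -12.088000, f(u_1) = -14.232200
u_2 = 3.370000 - (-14.232200)·(3.370000 - 4.080000)/(-14.232200 - (-12.088000)) = 8.082649; f(u_2) = 18.863080
u_3 = 8.082649 - (18.863080)·(8.082649 - 3.370000)/(18.863080 - (-14.232200)) = 5.396614; f(u_3) = -5.443556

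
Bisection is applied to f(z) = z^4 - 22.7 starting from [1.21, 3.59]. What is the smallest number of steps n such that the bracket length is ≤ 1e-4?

Initial width b − a = 3.59 − 1.21 = 2.380000.
After n steps the width is (b−a)/2^n; need (b−a)/2^n ≤ 1e-4.
So n ≥ log₂(2.380000/1e-4) = log₂(23800.0000) ≈ 14.5387.
Hence n = 15.

15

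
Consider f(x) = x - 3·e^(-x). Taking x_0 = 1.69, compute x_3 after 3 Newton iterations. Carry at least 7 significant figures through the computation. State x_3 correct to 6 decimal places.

f'(x) = 1 + 3·e^(-x)
x_0 = 1.690000: f = 1.136441, f' = 1.553559 → x_1 = 1.690000 - (1.136441)/(1.553559) = 0.958491
x_1 = 0.958491: f = -0.191921, f' = 2.150413 → x_2 = 0.958491 - (-0.191921)/(2.150413) = 1.047740
x_2 = 1.047740: f = -0.004448, f' = 2.052188 → x_3 = 1.047740 - (-0.004448)/(2.052188) = 1.049908

1.049908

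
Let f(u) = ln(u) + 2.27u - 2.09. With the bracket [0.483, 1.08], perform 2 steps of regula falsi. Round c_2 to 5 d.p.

f(0.483000) = -1.721329, f(1.080000) = 0.438561
step 1: c = 0.958780, f(c) = 0.044338 > 0 → new bracket [0.483000, 0.958780]
step 2: c = 0.946833, f(c) = 0.004678 > 0 → new bracket [0.483000, 0.946833]

0.94683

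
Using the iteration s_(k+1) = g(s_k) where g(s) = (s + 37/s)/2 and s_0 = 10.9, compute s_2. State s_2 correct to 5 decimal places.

s_1 = g(10.900000) = 7.147248
s_2 = g(7.147248) = 6.162033

6.16203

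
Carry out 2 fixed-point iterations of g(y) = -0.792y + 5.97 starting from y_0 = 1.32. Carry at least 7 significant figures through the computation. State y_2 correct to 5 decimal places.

2.06975

y_1 = g(1.320000) = 4.924560
y_2 = g(4.924560) = 2.069748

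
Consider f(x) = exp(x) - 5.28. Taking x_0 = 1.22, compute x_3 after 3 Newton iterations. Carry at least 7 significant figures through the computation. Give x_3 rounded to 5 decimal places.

1.66395

f'(x) = exp(x)
x_0 = 1.220000: f = -1.892812, f' = 3.387188 → x_1 = 1.220000 - (-1.892812)/(3.387188) = 1.778815
x_1 = 1.778815: f = 0.642835, f' = 5.922835 → x_2 = 1.778815 - (0.642835)/(5.922835) = 1.670280
x_2 = 1.670280: f = 0.033657, f' = 5.313657 → x_3 = 1.670280 - (0.033657)/(5.313657) = 1.663946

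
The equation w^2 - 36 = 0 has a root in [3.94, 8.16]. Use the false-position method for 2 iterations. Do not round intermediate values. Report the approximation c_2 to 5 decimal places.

5.94241

f(3.940000) = -20.476400, f(8.160000) = 30.585600
step 1: c = 5.632264, f(c) = -4.277597 < 0 → new bracket [5.632264, 8.160000]
step 2: c = 5.942409, f(c) = -0.687774 < 0 → new bracket [5.942409, 8.160000]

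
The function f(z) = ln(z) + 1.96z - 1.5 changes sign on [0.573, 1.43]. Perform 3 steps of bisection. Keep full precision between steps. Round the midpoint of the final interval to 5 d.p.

f(0.573000) = -0.933790, f(1.430000) = 1.660474 (opposite signs)
step 1: m = 1.001500, f(m) = 0.464439 > 0 → root in [0.573000, 1.001500]
step 2: m = 0.787250, f(m) = -0.196199 < 0 → root in [0.787250, 1.001500]
step 3: m = 0.894375, f(m) = 0.141345 > 0 → root in [0.787250, 0.894375]
Midpoint of [0.787250, 0.894375] = 0.840812

0.84081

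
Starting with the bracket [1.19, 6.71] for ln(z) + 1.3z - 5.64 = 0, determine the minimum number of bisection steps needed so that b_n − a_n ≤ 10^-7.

26

Initial width b − a = 6.71 − 1.19 = 5.520000.
After n steps the width is (b−a)/2^n; need (b−a)/2^n ≤ 10^-7.
So n ≥ log₂(5.520000/10^-7) = log₂(55200000.0000) ≈ 25.7182.
Hence n = 26.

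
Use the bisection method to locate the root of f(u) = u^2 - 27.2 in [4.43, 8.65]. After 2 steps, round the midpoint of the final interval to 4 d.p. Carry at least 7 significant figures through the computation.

f(4.430000) = -7.575100, f(8.650000) = 47.622500 (opposite signs)
step 1: m = 6.540000, f(m) = 15.571600 > 0 → root in [4.430000, 6.540000]
step 2: m = 5.485000, f(m) = 2.885225 > 0 → root in [4.430000, 5.485000]
Midpoint of [4.430000, 5.485000] = 4.957500

4.9575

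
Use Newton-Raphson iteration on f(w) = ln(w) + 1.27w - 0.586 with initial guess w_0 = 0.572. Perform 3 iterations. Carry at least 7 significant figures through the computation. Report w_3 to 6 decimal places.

0.720039

Newton update: w ← w − f(w)/f'(w).
f'(w) = 1/w + 1.27
w_0 = 0.572000: f = -0.418176, f' = 3.018252 → w_1 = 0.572000 - (-0.418176)/(3.018252) = 0.710549
w_1 = 0.710549: f = -0.025320, f' = 2.677362 → w_2 = 0.710549 - (-0.025320)/(2.677362) = 0.720006
w_2 = 0.720006: f = -0.000088, f' = 2.658877 → w_3 = 0.720006 - (-0.000088)/(2.658877) = 0.720039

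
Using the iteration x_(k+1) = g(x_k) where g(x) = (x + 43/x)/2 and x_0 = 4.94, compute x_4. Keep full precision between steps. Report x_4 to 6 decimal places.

6.557439

x_1 = g(4.940000) = 6.822227
x_2 = g(6.822227) = 6.562577
x_3 = g(6.562577) = 6.557441
x_4 = g(6.557441) = 6.557439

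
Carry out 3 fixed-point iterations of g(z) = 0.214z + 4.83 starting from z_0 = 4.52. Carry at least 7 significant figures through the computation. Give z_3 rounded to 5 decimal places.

z_1 = g(4.520000) = 5.797280
z_2 = g(5.797280) = 6.070618
z_3 = g(6.070618) = 6.129112

6.12911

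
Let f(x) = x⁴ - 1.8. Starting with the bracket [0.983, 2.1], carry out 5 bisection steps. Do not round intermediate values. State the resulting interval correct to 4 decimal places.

f(0.983000) = -0.866286, f(2.100000) = 17.648100 (opposite signs)
step 1: m = 1.541500, f(m) = 3.846432 > 0 → root in [0.983000, 1.541500]
step 2: m = 1.262250, f(m) = 0.738525 > 0 → root in [0.983000, 1.262250]
step 3: m = 1.122625, f(m) = -0.211677 < 0 → root in [1.122625, 1.262250]
step 4: m = 1.192438, f(m) = 0.221820 > 0 → root in [1.122625, 1.192438]
step 5: m = 1.157531, f(m) = -0.004725 < 0 → root in [1.157531, 1.192438]

[1.1575, 1.1924]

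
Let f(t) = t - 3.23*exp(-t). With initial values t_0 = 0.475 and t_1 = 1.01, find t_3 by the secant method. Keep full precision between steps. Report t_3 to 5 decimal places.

1.08781

f(t_0) = -1.533689, f(t_1) = -0.166427
t_2 = 1.010000 - (-0.166427)·(1.010000 - 0.475000)/(-0.166427 - (-1.533689)) = 1.075122; f(t_2) = -0.027136
t_3 = 1.075122 - (-0.027136)·(1.075122 - 1.010000)/(-0.027136 - (-0.166427)) = 1.087808; f(t_3) = -0.000554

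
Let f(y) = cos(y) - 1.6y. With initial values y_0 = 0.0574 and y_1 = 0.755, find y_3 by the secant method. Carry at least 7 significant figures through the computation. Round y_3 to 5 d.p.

0.53606

f(y_0) = 0.906513, f(y_1) = -0.479728
y_2 = 0.755000 - (-0.479728)·(0.755000 - 0.057400)/(-0.479728 - (0.906513)) = 0.513586; f(y_2) = 0.049251
y_3 = 0.513586 - (0.049251)·(0.513586 - 0.755000)/(0.049251 - (-0.479728)) = 0.536063; f(y_3) = 0.002026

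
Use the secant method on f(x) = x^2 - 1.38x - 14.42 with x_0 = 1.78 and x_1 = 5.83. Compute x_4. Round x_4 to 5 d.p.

4.55651

f(x_0) = -13.708000, f(x_1) = 11.523500
x_2 = 5.830000 - (11.523500)·(5.830000 - 1.780000)/(11.523500 - (-13.708000)) = 3.980321; f(x_2) = -4.069888
x_3 = 3.980321 - (-4.069888)·(3.980321 - 5.830000)/(-4.069888 - (11.523500)) = 4.463089; f(x_3) = -0.659901
x_4 = 4.463089 - (-0.659901)·(4.463089 - 3.980321)/(-0.659901 - (-4.069888)) = 4.556514; f(x_4) = 0.053831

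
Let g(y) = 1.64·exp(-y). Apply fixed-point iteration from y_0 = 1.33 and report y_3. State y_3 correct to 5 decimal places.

y_1 = g(1.330000) = 0.433743
y_2 = g(0.433743) = 1.062850
y_3 = g(1.062850) = 0.566571

0.56657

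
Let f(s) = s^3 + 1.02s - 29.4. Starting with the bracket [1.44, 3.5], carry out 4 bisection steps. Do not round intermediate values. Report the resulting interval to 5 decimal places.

[2.85625, 2.98500]

f(1.440000) = -24.945216, f(3.500000) = 17.045000 (opposite signs)
step 1: m = 2.470000, f(m) = -11.811377 < 0 → root in [2.470000, 3.500000]
step 2: m = 2.985000, f(m) = 0.241722 > 0 → root in [2.470000, 2.985000]
step 3: m = 2.727500, f(m) = -6.327379 < 0 → root in [2.727500, 2.985000]
step 4: m = 2.856250, f(m) = -3.184869 < 0 → root in [2.856250, 2.985000]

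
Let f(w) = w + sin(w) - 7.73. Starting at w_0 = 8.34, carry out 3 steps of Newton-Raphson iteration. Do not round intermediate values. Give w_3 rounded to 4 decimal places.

f'(w) = 1 + cos(w)
w_0 = 8.340000: f = 1.494200, f' = 0.532891 → w_1 = 8.340000 - (1.494200)/(0.532891) = 5.536050
w_1 = 5.536050: f = -2.873490, f' = 1.733638 → w_2 = 5.536050 - (-2.873490)/(1.733638) = 7.193541
w_2 = 7.193541: f = 0.253263, f' = 1.613465 → w_3 = 7.193541 - (0.253263)/(1.613465) = 7.036573

7.0366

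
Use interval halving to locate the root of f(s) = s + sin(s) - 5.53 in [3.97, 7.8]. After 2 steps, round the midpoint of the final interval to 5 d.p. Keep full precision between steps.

6.36375

f(3.970000) = -2.296856, f(7.800000) = 3.268543 (opposite signs)
step 1: m = 5.885000, f(m) = -0.032746 < 0 → root in [5.885000, 7.800000]
step 2: m = 6.842500, f(m) = 1.843105 > 0 → root in [5.885000, 6.842500]
Midpoint of [5.885000, 6.842500] = 6.363750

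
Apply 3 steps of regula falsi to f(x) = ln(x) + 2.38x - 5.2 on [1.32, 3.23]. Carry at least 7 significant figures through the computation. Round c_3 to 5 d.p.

f(1.320000) = -1.780768, f(3.230000) = 3.659882
step 1: c = 1.945158, f(c) = 0.094820 > 0 → new bracket [1.320000, 1.945158]
step 2: c = 1.913554, f(c) = 0.003219 > 0 → new bracket [1.320000, 1.913554]
step 3: c = 1.912482, f(c) = 0.000110 > 0 → new bracket [1.320000, 1.912482]

1.91248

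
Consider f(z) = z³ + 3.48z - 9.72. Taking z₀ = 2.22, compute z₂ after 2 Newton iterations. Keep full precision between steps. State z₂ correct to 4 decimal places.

f'(z) = 3z² + 3.48
z_0 = 2.220000: f = 8.946648, f' = 18.265200 → z_1 = 2.220000 - (8.946648)/(18.265200) = 1.730181
z_1 = 1.730181: f = 1.480368, f' = 12.460575 → z_2 = 1.730181 - (1.480368)/(12.460575) = 1.611377

1.6114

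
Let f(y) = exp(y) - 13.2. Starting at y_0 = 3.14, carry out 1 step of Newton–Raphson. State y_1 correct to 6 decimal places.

Newton update: y ← y − f(y)/f'(y).
f'(y) = exp(y)
y_0 = 3.140000: f = 9.903867, f' = 23.103867 → y_1 = 3.140000 - (9.903867)/(23.103867) = 2.711333

2.711333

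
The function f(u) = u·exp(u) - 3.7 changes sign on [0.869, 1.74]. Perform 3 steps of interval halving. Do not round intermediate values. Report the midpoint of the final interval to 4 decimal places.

1.1412

f(0.869000) = -1.627848, f(1.740000) = 6.213378 (opposite signs)
step 1: m = 1.304500, f(m) = 1.108186 > 0 → root in [0.869000, 1.304500]
step 2: m = 1.086750, f(m) = -0.478196 < 0 → root in [1.086750, 1.304500]
step 3: m = 1.195625, f(m) = 0.252286 > 0 → root in [1.086750, 1.195625]
Midpoint of [1.086750, 1.195625] = 1.141188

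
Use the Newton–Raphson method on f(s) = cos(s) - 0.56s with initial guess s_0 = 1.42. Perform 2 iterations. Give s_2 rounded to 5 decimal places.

f'(s) = -sin(s) - 0.56
s_0 = 1.420000: f = -0.644975, f' = -1.548652 → s_1 = 1.420000 - (-0.644975)/(-1.548652) = 1.003525
s_1 = 1.003525: f = -0.024641, f' = -1.403370 → s_2 = 1.003525 - (-0.024641)/(-1.403370) = 0.985966

0.98597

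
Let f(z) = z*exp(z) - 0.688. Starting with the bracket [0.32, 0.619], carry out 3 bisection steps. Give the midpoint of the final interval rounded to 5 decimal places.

f(0.320000) = -0.247319, f(0.619000) = 0.461526 (opposite signs)
step 1: m = 0.469500, f(m) = 0.062822 > 0 → root in [0.320000, 0.469500]
step 2: m = 0.394750, f(m) = -0.102186 < 0 → root in [0.394750, 0.469500]
step 3: m = 0.432125, f(m) = -0.022299 < 0 → root in [0.432125, 0.469500]
Midpoint of [0.432125, 0.469500] = 0.450813

0.45081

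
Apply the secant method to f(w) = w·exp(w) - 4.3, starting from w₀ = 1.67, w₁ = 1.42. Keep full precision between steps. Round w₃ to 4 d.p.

1.2476

Secant update: w_(k+1) = w_k − f(w_k)·(w_k − w_(k-1))/(f(w_k) − f(w_(k-1))).
f(w_0) = 4.571320, f(w_1) = 1.574711
w_2 = 1.420000 - (1.574711)·(1.420000 - 1.670000)/(1.574711 - (4.571320)) = 1.288626; f(w_2) = 0.374872
w_3 = 1.288626 - (0.374872)·(1.288626 - 1.420000)/(0.374872 - (1.574711)) = 1.247580; f(w_3) = 0.043954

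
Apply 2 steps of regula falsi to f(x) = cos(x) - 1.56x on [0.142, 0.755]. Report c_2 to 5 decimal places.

0.54664

f(0.142000) = 0.768415, f(0.755000) = -0.449528
step 1: c = 0.528749, f(c) = 0.038590 > 0 → new bracket [0.528749, 0.755000]
step 2: c = 0.546636, f(c) = 0.001525 > 0 → new bracket [0.546636, 0.755000]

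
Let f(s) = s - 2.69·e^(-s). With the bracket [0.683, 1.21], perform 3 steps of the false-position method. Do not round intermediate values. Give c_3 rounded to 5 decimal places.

0.99488

f(0.683000) = -0.675717, f(1.210000) = 0.407849
step 1: c = 1.011640, f(c) = 0.033496 > 0 → new bracket [0.683000, 1.011640]
step 2: c = 0.996118, f(c) = 0.002674 > 0 → new bracket [0.683000, 0.996118]
step 3: c = 0.994884, f(c) = 0.000213 > 0 → new bracket [0.683000, 0.994884]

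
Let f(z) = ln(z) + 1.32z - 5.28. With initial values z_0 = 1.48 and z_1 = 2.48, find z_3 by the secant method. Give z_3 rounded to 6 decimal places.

f(z_0) = -2.934358, f(z_1) = -1.098141
z_2 = 2.480000 - (-1.098141)·(2.480000 - 1.480000)/(-1.098141 - (-2.934358)) = 3.078046; f(z_2) = -0.092685
z_3 = 3.078046 - (-0.092685)·(3.078046 - 2.480000)/(-0.092685 - (-1.098141)) = 3.133175; f(z_3) = -0.002163

3.133175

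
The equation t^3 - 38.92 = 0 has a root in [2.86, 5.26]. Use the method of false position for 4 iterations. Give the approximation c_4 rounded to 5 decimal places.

f(2.860000) = -15.526344, f(5.260000) = 106.611576
step 1: c = 3.165091, f(c) = -7.212737 < 0 → new bracket [3.165091, 5.260000]
step 2: c = 3.297840, f(c) = -3.053520 < 0 → new bracket [3.297840, 5.260000]
step 3: c = 3.352475, f(c) = -1.241253 < 0 → new bracket [3.352475, 5.260000]
step 4: c = 3.374428, f(c) = -0.496191 < 0 → new bracket [3.374428, 5.260000]

3.37443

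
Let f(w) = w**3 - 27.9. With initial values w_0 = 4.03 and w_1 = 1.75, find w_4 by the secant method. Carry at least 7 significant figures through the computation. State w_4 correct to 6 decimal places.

Secant update: w_(k+1) = w_k − f(w_k)·(w_k − w_(k-1))/(f(w_k) − f(w_(k-1))).
f(w_0) = 37.550827, f(w_1) = -22.540625
w_2 = 1.750000 - (-22.540625)·(1.750000 - 4.030000)/(-22.540625 - (37.550827)) = 2.605240; f(w_2) = -10.217515
w_3 = 2.605240 - (-10.217515)·(2.605240 - 1.750000)/(-10.217515 - (-22.540625)) = 3.314349; f(w_3) = 8.507831
w_4 = 3.314349 - (8.507831)·(3.314349 - 2.605240)/(8.507831 - (-10.217515)) = 2.992167; f(w_4) = -1.110948

2.992167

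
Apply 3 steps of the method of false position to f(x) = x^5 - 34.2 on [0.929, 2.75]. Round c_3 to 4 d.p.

f(0.929000) = -33.508044, f(2.750000) = 123.076367
step 1: c = 1.318682, f(c) = -30.212501 < 0 → new bracket [1.318682, 2.750000]
step 2: c = 1.600788, f(c) = -23.688393 < 0 → new bracket [1.600788, 2.750000]
step 3: c = 1.786275, f(c) = -16.013804 < 0 → new bracket [1.786275, 2.750000]

1.7863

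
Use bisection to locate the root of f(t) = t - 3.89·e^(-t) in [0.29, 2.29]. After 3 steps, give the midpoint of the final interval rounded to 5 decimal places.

f(0.290000) = -2.620745, f(2.290000) = 1.896073 (opposite signs)
step 1: m = 1.290000, f(m) = 0.219197 > 0 → root in [0.290000, 1.290000]
step 2: m = 0.790000, f(m) = -0.975456 < 0 → root in [0.790000, 1.290000]
step 3: m = 1.040000, f(m) = -0.334939 < 0 → root in [1.040000, 1.290000]
Midpoint of [1.040000, 1.290000] = 1.165000

1.16500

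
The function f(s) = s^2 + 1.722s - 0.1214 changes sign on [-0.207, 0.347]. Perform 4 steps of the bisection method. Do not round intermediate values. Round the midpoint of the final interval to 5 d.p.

f(-0.207000) = -0.435005, f(0.347000) = 0.596543 (opposite signs)
step 1: m = 0.070000, f(m) = 0.004040 > 0 → root in [-0.207000, 0.070000]
step 2: m = -0.068500, f(m) = -0.234665 < 0 → root in [-0.068500, 0.070000]
step 3: m = 0.000750, f(m) = -0.120108 < 0 → root in [0.000750, 0.070000]
step 4: m = 0.035375, f(m) = -0.059233 < 0 → root in [0.035375, 0.070000]
Midpoint of [0.035375, 0.070000] = 0.052687

0.05269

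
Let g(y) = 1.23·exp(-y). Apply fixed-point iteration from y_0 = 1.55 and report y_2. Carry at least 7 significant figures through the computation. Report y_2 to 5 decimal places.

y_1 = g(1.550000) = 0.261065
y_2 = g(0.261065) = 0.947384

0.94738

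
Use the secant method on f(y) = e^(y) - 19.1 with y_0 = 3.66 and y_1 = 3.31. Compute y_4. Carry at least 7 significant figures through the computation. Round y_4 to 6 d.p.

f(y_0) = 19.761343, f(y_1) = 8.285125
y_2 = 3.310000 - (8.285125)·(3.310000 - 3.660000)/(8.285125 - (19.761343)) = 3.057321; f(y_2) = 2.170507
y_3 = 3.057321 - (2.170507)·(3.057321 - 3.310000)/(2.170507 - (8.285125)) = 2.967628; f(y_3) = 0.345742
y_4 = 2.967628 - (0.345742)·(2.967628 - 3.057321)/(0.345742 - (2.170507)) = 2.950634; f(y_4) = 0.018066

2.950634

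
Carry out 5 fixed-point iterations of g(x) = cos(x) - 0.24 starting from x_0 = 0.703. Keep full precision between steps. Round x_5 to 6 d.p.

x_1 = g(0.703000) = 0.522906
x_2 = g(0.522906) = 0.626372
x_3 = g(0.626372) = 0.570160
x_4 = g(0.570160) = 0.601815
x_5 = g(0.601815) = 0.584310

0.584310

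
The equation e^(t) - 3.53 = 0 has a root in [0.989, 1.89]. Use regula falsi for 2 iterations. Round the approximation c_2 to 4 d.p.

f(0.989000) = -0.841455, f(1.890000) = 3.089369
step 1: c = 1.181873, f(c) = -0.269523 < 0 → new bracket [1.181873, 1.890000]
step 2: c = 1.238695, f(c) = -0.078894 < 0 → new bracket [1.238695, 1.890000]

1.2387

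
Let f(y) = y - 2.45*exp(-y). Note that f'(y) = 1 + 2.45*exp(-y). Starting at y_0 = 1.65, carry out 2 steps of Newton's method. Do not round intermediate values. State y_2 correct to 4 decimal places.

Newton update: y ← y − f(y)/f'(y).
y_0 = 1.650000: f = 1.179478, f' = 1.470522 → y_1 = 1.650000 - (1.179478)/(1.470522) = 0.847919
y_1 = 0.847919: f = -0.201429, f' = 2.049348 → y_2 = 0.847919 - (-0.201429)/(2.049348) = 0.946208

0.9462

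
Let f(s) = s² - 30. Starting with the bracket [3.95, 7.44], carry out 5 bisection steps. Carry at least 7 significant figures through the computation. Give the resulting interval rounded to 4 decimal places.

f(3.950000) = -14.397500, f(7.440000) = 25.353600 (opposite signs)
step 1: m = 5.695000, f(m) = 2.433025 > 0 → root in [3.950000, 5.695000]
step 2: m = 4.822500, f(m) = -6.743494 < 0 → root in [4.822500, 5.695000]
step 3: m = 5.258750, f(m) = -2.345548 < 0 → root in [5.258750, 5.695000]
step 4: m = 5.476875, f(m) = -0.003840 < 0 → root in [5.476875, 5.695000]
step 5: m = 5.585938, f(m) = 1.202698 > 0 → root in [5.476875, 5.585938]

[5.4769, 5.5859]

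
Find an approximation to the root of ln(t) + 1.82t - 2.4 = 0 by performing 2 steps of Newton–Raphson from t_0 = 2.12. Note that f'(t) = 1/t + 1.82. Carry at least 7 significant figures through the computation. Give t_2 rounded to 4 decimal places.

t_0 = 2.120000: f = 2.209816, f' = 2.291698 → t_1 = 2.120000 - (2.209816)/(2.291698) = 1.155730
t_1 = 1.155730: f = -0.151840, f' = 2.685254 → t_2 = 1.155730 - (-0.151840)/(2.685254) = 1.212276

1.2123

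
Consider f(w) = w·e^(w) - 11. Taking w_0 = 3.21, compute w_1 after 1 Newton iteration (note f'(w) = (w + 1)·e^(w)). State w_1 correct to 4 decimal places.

w_0 = 3.210000: f = 68.540867, f' = 104.319953 → w_1 = 3.210000 - (68.540867)/(104.319953) = 2.552975

2.5530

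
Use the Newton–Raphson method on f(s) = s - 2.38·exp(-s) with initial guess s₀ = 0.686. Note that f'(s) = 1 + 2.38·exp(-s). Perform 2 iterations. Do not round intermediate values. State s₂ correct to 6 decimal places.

0.934608

s_0 = 0.686000: f = -0.512536, f' = 2.198536 → s_1 = 0.686000 - (-0.512536)/(2.198536) = 0.919126
s_1 = 0.919126: f = -0.030179, f' = 1.949305 → s_2 = 0.919126 - (-0.030179)/(1.949305) = 0.934608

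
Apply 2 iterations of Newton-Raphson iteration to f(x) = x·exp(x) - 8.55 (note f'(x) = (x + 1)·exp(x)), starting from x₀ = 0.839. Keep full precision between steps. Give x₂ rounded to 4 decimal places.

1.9173

Newton update: x ← x − f(x)/f'(x).
x_0 = 0.839000: f = -6.608511, f' = 4.255541 → x_1 = 0.839000 - (-6.608511)/(4.255541) = 2.391919
x_1 = 2.391919: f = 17.604334, f' = 37.088790 → x_2 = 2.391919 - (17.604334)/(37.088790) = 1.917265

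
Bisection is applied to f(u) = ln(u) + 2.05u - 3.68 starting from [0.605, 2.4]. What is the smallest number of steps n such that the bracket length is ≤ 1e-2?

8

Initial width b − a = 2.4 − 0.605 = 1.795000.
After n steps the width is (b−a)/2^n; need (b−a)/2^n ≤ 1e-2.
So n ≥ log₂(1.795000/1e-2) = log₂(179.5000) ≈ 7.4878.
Hence n = 8.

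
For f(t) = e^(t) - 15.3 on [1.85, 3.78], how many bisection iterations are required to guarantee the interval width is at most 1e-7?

Initial width b − a = 3.78 − 1.85 = 1.930000.
After n steps the width is (b−a)/2^n; need (b−a)/2^n ≤ 1e-7.
So n ≥ log₂(1.930000/1e-7) = log₂(19300000.0000) ≈ 24.2021.
Hence n = 25.

25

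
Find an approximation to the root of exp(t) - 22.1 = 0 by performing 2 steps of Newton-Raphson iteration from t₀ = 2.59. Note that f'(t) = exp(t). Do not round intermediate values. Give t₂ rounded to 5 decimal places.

t_0 = 2.590000: f = -8.770228, f' = 13.329772 → t_1 = 2.590000 - (-8.770228)/(13.329772) = 3.247943
t_1 = 3.247943: f = 3.637341, f' = 25.737341 → t_2 = 3.247943 - (3.637341)/(25.737341) = 3.106617

3.10662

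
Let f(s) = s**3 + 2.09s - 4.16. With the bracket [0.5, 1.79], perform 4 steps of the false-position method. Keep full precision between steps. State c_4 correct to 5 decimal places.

False-position update: c = (a·f(b) − b·f(a))/(f(b) − f(a)); replace the endpoint whose sign matches f(c).
f(0.500000) = -2.990000, f(1.790000) = 5.316439
step 1: c = 0.964351, f(c) = -1.247688 < 0 → new bracket [0.964351, 1.790000]
step 2: c = 1.121287, f(c) = -0.406731 < 0 → new bracket [1.121287, 1.790000]
step 3: c = 1.168811, f(c) = -0.120449 < 0 → new bracket [1.168811, 1.790000]
step 4: c = 1.182573, f(c) = -0.034619 < 0 → new bracket [1.182573, 1.790000]

1.18257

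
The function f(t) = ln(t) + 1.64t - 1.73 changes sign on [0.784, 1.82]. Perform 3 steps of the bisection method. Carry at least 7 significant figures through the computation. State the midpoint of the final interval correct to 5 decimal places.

0.97825

f(0.784000) = -0.687586, f(1.820000) = 1.853637 (opposite signs)
step 1: m = 1.302000, f(m) = 0.669182 > 0 → root in [0.784000, 1.302000]
step 2: m = 1.043000, f(m) = 0.022621 > 0 → root in [0.784000, 1.043000]
step 3: m = 0.913500, f(m) = -0.322332 < 0 → root in [0.913500, 1.043000]
Midpoint of [0.913500, 1.043000] = 0.978250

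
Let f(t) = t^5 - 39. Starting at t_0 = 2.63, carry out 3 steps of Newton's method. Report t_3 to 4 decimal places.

2.0815

Newton update: t ← t − f(t)/f'(t).
f'(t) = 5t^4
t_0 = 2.630000: f = 86.828420, f' = 239.217528 → t_1 = 2.630000 - (86.828420)/(239.217528) = 2.267032
t_1 = 2.267032: f = 20.880829, f' = 132.068805 → t_2 = 2.267032 - (20.880829)/(132.068805) = 2.108926
t_2 = 2.108926: f = 2.716373, f' = 98.904316 → t_3 = 2.108926 - (2.716373)/(98.904316) = 2.081461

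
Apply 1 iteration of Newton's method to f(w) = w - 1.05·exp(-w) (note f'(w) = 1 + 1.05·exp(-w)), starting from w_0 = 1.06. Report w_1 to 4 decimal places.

w_0 = 1.060000: f = 0.696221, f' = 1.363779 → w_1 = 1.060000 - (0.696221)/(1.363779) = 0.549491

0.5495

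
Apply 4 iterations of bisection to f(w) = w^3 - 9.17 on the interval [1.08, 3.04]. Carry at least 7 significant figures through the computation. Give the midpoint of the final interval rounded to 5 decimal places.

f(1.080000) = -7.910288, f(3.040000) = 18.924464 (opposite signs)
step 1: m = 2.060000, f(m) = -0.428184 < 0 → root in [2.060000, 3.040000]
step 2: m = 2.550000, f(m) = 7.411375 > 0 → root in [2.060000, 2.550000]
step 3: m = 2.305000, f(m) = 3.076523 > 0 → root in [2.060000, 2.305000]
step 4: m = 2.182500, f(m) = 1.225916 > 0 → root in [2.060000, 2.182500]
Midpoint of [2.060000, 2.182500] = 2.121250

2.12125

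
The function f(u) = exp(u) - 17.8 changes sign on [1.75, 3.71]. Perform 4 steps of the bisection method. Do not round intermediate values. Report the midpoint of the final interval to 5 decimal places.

f(1.750000) = -12.045397, f(3.710000) = 23.053807 (opposite signs)
step 1: m = 2.730000, f(m) = -2.467113 < 0 → root in [2.730000, 3.710000]
step 2: m = 3.220000, f(m) = 7.228120 > 0 → root in [2.730000, 3.220000]
step 3: m = 2.975000, f(m) = 1.789623 > 0 → root in [2.730000, 2.975000]
step 4: m = 2.852500, f(m) = -0.468945 < 0 → root in [2.852500, 2.975000]
Midpoint of [2.852500, 2.975000] = 2.913750

2.91375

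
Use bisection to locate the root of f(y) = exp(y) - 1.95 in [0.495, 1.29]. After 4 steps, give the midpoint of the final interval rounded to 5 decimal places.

0.66891

f(0.495000) = -0.309502, f(1.290000) = 1.682787 (opposite signs)
step 1: m = 0.892500, f(m) = 0.491225 > 0 → root in [0.495000, 0.892500]
step 2: m = 0.693750, f(m) = 0.051206 > 0 → root in [0.495000, 0.693750]
step 3: m = 0.594375, f(m) = -0.138102 < 0 → root in [0.594375, 0.693750]
step 4: m = 0.644063, f(m) = -0.045799 < 0 → root in [0.644063, 0.693750]
Midpoint of [0.644063, 0.693750] = 0.668906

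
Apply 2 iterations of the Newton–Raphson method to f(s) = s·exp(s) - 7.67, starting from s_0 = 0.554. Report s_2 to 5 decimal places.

2.37319

Newton update: s ← s − f(s)/f'(s).
f'(s) = (s + 1)·exp(s)
s_0 = 0.554000: f = -6.705929, f' = 2.704271 → s_1 = 0.554000 - (-6.705929)/(2.704271) = 3.033755
s_1 = 3.033755: f = 55.356570, f' = 83.801671 → s_2 = 3.033755 - (55.356570)/(83.801671) = 2.373189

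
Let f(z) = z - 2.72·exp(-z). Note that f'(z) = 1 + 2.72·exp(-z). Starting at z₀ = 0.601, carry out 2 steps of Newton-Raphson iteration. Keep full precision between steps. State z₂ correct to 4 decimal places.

0.9999

z_0 = 0.601000: f = -0.890276, f' = 2.491276 → z_1 = 0.601000 - (-0.890276)/(2.491276) = 0.958357
z_1 = 0.958357: f = -0.084823, f' = 2.043181 → z_2 = 0.958357 - (-0.084823)/(2.043181) = 0.999873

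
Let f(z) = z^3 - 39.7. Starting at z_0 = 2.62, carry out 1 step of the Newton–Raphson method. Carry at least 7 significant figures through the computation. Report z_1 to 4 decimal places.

3.6745

f'(z) = 3z^2
z_0 = 2.620000: f = -21.715272, f' = 20.593200 → z_1 = 2.620000 - (-21.715272)/(20.593200) = 3.674488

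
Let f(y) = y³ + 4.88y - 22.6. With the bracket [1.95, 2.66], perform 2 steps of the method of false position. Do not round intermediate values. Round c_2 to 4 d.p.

False-position update: c = (a·f(b) − b·f(a))/(f(b) − f(a)); replace the endpoint whose sign matches f(c).
f(1.950000) = -5.669125, f(2.660000) = 9.201896
step 1: c = 2.220666, f(c) = -0.812253 < 0 → new bracket [2.220666, 2.660000]
step 2: c = 2.256301, f(c) = -0.102670 < 0 → new bracket [2.256301, 2.660000]

2.2563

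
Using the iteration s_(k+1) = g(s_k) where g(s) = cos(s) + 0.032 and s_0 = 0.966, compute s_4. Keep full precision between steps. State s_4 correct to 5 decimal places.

s_1 = g(0.966000) = 0.600595
s_2 = g(0.600595) = 0.857000
s_3 = g(0.857000) = 0.686708
s_4 = g(0.686708) = 0.805337

0.80534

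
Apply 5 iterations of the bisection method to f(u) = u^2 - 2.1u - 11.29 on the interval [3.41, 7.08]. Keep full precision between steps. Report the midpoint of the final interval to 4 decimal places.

4.6142

f(3.410000) = -6.822900, f(7.080000) = 23.968400 (opposite signs)
step 1: m = 5.245000, f(m) = 5.205525 > 0 → root in [3.410000, 5.245000]
step 2: m = 4.327500, f(m) = -1.650494 < 0 → root in [4.327500, 5.245000]
step 3: m = 4.786250, f(m) = 1.567064 > 0 → root in [4.327500, 4.786250]
step 4: m = 4.556875, f(m) = -0.094328 < 0 → root in [4.556875, 4.786250]
step 5: m = 4.671563, f(m) = 0.723215 > 0 → root in [4.556875, 4.671563]
Midpoint of [4.556875, 4.671563] = 4.614219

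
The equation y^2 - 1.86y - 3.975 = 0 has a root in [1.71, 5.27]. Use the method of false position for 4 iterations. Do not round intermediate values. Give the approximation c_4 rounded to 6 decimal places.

3.106071

f(1.710000) = -4.231500, f(5.270000) = 13.995700
step 1: c = 2.536465, f(c) = -2.259171 < 0 → new bracket [2.536465, 5.270000]
step 2: c = 2.916383, f(c) = -0.894182 < 0 → new bracket [2.916383, 5.270000]
step 3: c = 3.057725, f(c) = -0.312687 < 0 → new bracket [3.057725, 5.270000]
step 4: c = 3.106071, f(c) = -0.104617 < 0 → new bracket [3.106071, 5.270000]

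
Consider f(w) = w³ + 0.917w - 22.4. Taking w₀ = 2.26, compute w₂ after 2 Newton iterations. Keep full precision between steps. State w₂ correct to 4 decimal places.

2.7133

Newton update: w ← w − f(w)/f'(w).
f'(w) = 3w² + 0.917
w_0 = 2.260000: f = -8.784404, f' = 16.239800 → w_1 = 2.260000 - (-8.784404)/(16.239800) = 2.800918
w_1 = 2.800918: f = 2.142046, f' = 24.452429 → w_2 = 2.800918 - (2.142046)/(24.452429) = 2.713318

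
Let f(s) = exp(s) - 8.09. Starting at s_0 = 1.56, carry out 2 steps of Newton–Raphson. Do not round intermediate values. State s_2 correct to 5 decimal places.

Newton update: s ← s − f(s)/f'(s).
f'(s) = exp(s)
s_0 = 1.560000: f = -3.331179, f' = 4.758821 → s_1 = 1.560000 - (-3.331179)/(4.758821) = 2.260001
s_1 = 2.260001: f = 1.493097, f' = 9.583097 → s_2 = 2.260001 - (1.493097)/(9.583097) = 2.104196

2.10420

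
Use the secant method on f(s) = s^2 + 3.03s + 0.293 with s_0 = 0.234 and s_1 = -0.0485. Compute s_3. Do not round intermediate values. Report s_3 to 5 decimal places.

-0.09990

f(s_0) = 1.056776, f(s_1) = 0.148397
s_2 = -0.048500 - (0.148397)·(-0.048500 - 0.234000)/(0.148397 - (1.056776)) = -0.094651; f(s_2) = 0.015167
s_3 = -0.094651 - (0.015167)·(-0.094651 - -0.048500)/(0.015167 - (0.148397)) = -0.099905; f(s_3) = 0.000270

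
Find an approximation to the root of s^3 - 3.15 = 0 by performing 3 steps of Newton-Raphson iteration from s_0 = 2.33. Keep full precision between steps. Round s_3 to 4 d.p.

Newton update: s ← s − f(s)/f'(s).
f'(s) = 3s^2
s_0 = 2.330000: f = 9.499337, f' = 16.286700 → s_1 = 2.330000 - (9.499337)/(16.286700) = 1.746743
s_1 = 1.746743: f = 2.179504, f' = 9.153330 → s_2 = 1.746743 - (2.179504)/(9.153330) = 1.508632
s_2 = 1.508632: f = 0.283603, f' = 6.827913 → s_3 = 1.508632 - (0.283603)/(6.827913) = 1.467096

1.4671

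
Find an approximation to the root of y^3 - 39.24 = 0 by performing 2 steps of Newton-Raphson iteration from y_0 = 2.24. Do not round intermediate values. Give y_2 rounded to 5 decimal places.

3.51149

Newton update: y ← y − f(y)/f'(y).
f'(y) = 3y^2
y_0 = 2.240000: f = -28.000576, f' = 15.052800 → y_1 = 2.240000 - (-28.000576)/(15.052800) = 4.100157
y_1 = 4.100157: f = 29.688934, f' = 50.433870 → y_2 = 4.100157 - (29.688934)/(50.433870) = 3.511487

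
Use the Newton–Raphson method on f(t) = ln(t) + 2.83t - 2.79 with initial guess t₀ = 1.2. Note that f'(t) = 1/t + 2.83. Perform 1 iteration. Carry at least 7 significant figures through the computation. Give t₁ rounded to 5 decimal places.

0.98481

t_0 = 1.200000: f = 0.788322, f' = 3.663333 → t_1 = 1.200000 - (0.788322)/(3.663333) = 0.984808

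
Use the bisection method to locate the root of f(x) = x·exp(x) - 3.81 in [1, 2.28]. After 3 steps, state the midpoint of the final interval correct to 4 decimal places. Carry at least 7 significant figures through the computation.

f(1.000000) = -1.091718, f(2.280000) = 18.480831 (opposite signs)
step 1: m = 1.640000, f(m) = 4.644478 > 0 → root in [1.000000, 1.640000]
step 2: m = 1.320000, f(m) = 1.131316 > 0 → root in [1.000000, 1.320000]
step 3: m = 1.160000, f(m) = -0.109677 < 0 → root in [1.160000, 1.320000]
Midpoint of [1.160000, 1.320000] = 1.240000

1.2400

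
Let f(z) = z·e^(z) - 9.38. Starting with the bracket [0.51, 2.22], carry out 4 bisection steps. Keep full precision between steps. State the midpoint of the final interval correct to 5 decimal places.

f(0.510000) = -8.530701, f(2.220000) = 11.060275 (opposite signs)
step 1: m = 1.365000, f(m) = -4.035038 < 0 → root in [1.365000, 2.220000]
step 2: m = 1.792500, f(m) = 1.382967 > 0 → root in [1.365000, 1.792500]
step 3: m = 1.578750, f(m) = -1.724813 < 0 → root in [1.578750, 1.792500]
step 4: m = 1.685625, f(m) = -0.284667 < 0 → root in [1.685625, 1.792500]
Midpoint of [1.685625, 1.792500] = 1.739063

1.73906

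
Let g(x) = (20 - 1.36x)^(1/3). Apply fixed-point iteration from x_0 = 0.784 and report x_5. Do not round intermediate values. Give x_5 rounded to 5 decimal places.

x_1 = g(0.784000) = 2.665297
x_2 = g(2.665297) = 2.539387
x_3 = g(2.539387) = 2.548208
x_4 = g(2.548208) = 2.547592
x_5 = g(2.547592) = 2.547635

2.54763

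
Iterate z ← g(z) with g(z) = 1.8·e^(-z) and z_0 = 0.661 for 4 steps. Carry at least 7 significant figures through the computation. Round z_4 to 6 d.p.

z_1 = g(0.661000) = 0.929403
z_2 = g(0.929403) = 0.710621
z_3 = g(0.710621) = 0.884410
z_4 = g(0.884410) = 0.743324

0.743324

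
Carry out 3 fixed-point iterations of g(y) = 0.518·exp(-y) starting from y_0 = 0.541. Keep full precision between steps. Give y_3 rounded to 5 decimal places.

0.35313

y_1 = g(0.541000) = 0.301562
y_2 = g(0.301562) = 0.383145
y_3 = g(0.383145) = 0.353128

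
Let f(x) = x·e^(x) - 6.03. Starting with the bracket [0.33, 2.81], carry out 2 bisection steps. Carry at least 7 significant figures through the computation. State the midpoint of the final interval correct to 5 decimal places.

1.26000

f(0.330000) = -5.570981, f(2.810000) = 40.643870 (opposite signs)
step 1: m = 1.570000, f(m) = 1.516438 > 0 → root in [0.330000, 1.570000]
step 2: m = 0.950000, f(m) = -3.573576 < 0 → root in [0.950000, 1.570000]
Midpoint of [0.950000, 1.570000] = 1.260000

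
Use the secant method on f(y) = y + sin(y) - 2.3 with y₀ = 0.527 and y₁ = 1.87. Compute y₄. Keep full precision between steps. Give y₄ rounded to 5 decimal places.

1.33176

f(y_0) = -1.270057, f(y_1) = 0.525572
y_2 = 1.870000 - (0.525572)·(1.870000 - 0.527000)/(0.525572 - (-1.270057)) = 1.476911; f(y_2) = 0.172507
y_3 = 1.476911 - (0.172507)·(1.476911 - 1.870000)/(0.172507 - (0.525572)) = 1.284848; f(y_3) = -0.055757
y_4 = 1.284848 - (-0.055757)·(1.284848 - 1.476911)/(-0.055757 - (0.172507)) = 1.331763; f(y_4) = 0.003330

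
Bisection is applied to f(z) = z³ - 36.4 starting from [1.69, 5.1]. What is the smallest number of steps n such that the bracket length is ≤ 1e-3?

12

Initial width b − a = 5.1 − 1.69 = 3.410000.
After n steps the width is (b−a)/2^n; need (b−a)/2^n ≤ 1e-3.
So n ≥ log₂(3.410000/1e-3) = log₂(3410.0000) ≈ 11.7356.
Hence n = 12.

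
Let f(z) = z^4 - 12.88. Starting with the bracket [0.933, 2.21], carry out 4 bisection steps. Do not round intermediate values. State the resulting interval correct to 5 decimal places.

[1.89075, 1.97056]

f(0.933000) = -12.122249, f(2.210000) = 10.974433 (opposite signs)
step 1: m = 1.571500, f(m) = -6.781015 < 0 → root in [1.571500, 2.210000]
step 2: m = 1.890750, f(m) = -0.099836 < 0 → root in [1.890750, 2.210000]
step 3: m = 2.050375, f(m) = 4.793932 > 0 → root in [1.890750, 2.050375]
step 4: m = 1.970562, f(m) = 2.198594 > 0 → root in [1.890750, 1.970562]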